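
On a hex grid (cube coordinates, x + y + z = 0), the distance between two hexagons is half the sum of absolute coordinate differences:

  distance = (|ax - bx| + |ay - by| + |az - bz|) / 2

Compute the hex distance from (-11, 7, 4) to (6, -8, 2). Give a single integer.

Answer: 17

Derivation:
|ax - bx| = |-11 - 6| = 17
|ay - by| = |7 - (-8)| = 15
|az - bz| = |4 - 2| = 2
distance = (17 + 15 + 2) / 2 = 34 / 2 = 17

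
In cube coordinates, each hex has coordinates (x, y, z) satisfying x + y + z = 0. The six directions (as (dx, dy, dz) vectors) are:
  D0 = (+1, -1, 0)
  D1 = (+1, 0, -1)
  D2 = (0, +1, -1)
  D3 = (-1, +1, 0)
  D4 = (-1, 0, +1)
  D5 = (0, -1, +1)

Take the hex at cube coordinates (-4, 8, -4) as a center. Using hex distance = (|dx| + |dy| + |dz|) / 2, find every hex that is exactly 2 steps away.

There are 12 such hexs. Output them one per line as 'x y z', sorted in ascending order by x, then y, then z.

Answer: -6 8 -2
-6 9 -3
-6 10 -4
-5 7 -2
-5 10 -5
-4 6 -2
-4 10 -6
-3 6 -3
-3 9 -6
-2 6 -4
-2 7 -5
-2 8 -6

Derivation:
Walk ring at distance 2 from (-4, 8, -4):
Start at center + D4*2 = (-6, 8, -2)
  hex 0: (-6, 8, -2)
  hex 1: (-5, 7, -2)
  hex 2: (-4, 6, -2)
  hex 3: (-3, 6, -3)
  hex 4: (-2, 6, -4)
  hex 5: (-2, 7, -5)
  hex 6: (-2, 8, -6)
  hex 7: (-3, 9, -6)
  hex 8: (-4, 10, -6)
  hex 9: (-5, 10, -5)
  hex 10: (-6, 10, -4)
  hex 11: (-6, 9, -3)
Sorted: 12 hexes.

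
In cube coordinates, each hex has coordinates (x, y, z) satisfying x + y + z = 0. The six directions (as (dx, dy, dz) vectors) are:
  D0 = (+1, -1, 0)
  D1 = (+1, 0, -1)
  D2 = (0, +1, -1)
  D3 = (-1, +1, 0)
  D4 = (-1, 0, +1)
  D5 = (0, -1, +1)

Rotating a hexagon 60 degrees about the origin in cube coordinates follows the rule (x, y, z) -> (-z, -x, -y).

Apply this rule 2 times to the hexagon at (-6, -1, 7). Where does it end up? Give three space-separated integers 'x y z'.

Answer: -1 7 -6

Derivation:
Start: (-6, -1, 7)
Step 1: (-6, -1, 7) -> (-(7), -(-6), -(-1)) = (-7, 6, 1)
Step 2: (-7, 6, 1) -> (-(1), -(-7), -(6)) = (-1, 7, -6)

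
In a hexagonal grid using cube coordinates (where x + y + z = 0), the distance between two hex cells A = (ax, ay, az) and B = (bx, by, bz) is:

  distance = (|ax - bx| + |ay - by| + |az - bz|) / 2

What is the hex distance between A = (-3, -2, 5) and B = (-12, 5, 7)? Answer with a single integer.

Answer: 9

Derivation:
|ax - bx| = |-3 - (-12)| = 9
|ay - by| = |-2 - 5| = 7
|az - bz| = |5 - 7| = 2
distance = (9 + 7 + 2) / 2 = 18 / 2 = 9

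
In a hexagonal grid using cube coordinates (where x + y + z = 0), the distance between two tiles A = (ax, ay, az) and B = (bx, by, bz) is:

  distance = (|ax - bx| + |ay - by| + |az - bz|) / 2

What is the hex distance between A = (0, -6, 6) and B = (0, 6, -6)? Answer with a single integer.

|ax - bx| = |0 - 0| = 0
|ay - by| = |-6 - 6| = 12
|az - bz| = |6 - (-6)| = 12
distance = (0 + 12 + 12) / 2 = 24 / 2 = 12

Answer: 12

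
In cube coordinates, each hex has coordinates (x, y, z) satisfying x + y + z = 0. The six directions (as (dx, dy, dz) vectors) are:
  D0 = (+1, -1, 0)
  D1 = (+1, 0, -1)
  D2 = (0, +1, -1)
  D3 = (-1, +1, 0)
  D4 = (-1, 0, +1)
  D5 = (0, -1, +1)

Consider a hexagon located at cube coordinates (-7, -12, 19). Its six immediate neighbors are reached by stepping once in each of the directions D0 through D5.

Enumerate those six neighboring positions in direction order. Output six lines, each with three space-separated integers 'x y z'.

Center: (-7, -12, 19). Add each direction:
  D0: (-7, -12, 19) + (1, -1, 0) = (-6, -13, 19)
  D1: (-7, -12, 19) + (1, 0, -1) = (-6, -12, 18)
  D2: (-7, -12, 19) + (0, 1, -1) = (-7, -11, 18)
  D3: (-7, -12, 19) + (-1, 1, 0) = (-8, -11, 19)
  D4: (-7, -12, 19) + (-1, 0, 1) = (-8, -12, 20)
  D5: (-7, -12, 19) + (0, -1, 1) = (-7, -13, 20)

Answer: -6 -13 19
-6 -12 18
-7 -11 18
-8 -11 19
-8 -12 20
-7 -13 20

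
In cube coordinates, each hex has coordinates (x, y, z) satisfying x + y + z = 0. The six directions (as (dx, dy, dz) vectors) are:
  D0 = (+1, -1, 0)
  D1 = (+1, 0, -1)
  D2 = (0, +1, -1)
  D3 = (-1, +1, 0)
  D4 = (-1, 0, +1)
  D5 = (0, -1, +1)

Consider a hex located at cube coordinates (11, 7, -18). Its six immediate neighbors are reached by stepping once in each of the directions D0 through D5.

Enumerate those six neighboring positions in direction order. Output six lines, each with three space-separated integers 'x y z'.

Answer: 12 6 -18
12 7 -19
11 8 -19
10 8 -18
10 7 -17
11 6 -17

Derivation:
Center: (11, 7, -18). Add each direction:
  D0: (11, 7, -18) + (1, -1, 0) = (12, 6, -18)
  D1: (11, 7, -18) + (1, 0, -1) = (12, 7, -19)
  D2: (11, 7, -18) + (0, 1, -1) = (11, 8, -19)
  D3: (11, 7, -18) + (-1, 1, 0) = (10, 8, -18)
  D4: (11, 7, -18) + (-1, 0, 1) = (10, 7, -17)
  D5: (11, 7, -18) + (0, -1, 1) = (11, 6, -17)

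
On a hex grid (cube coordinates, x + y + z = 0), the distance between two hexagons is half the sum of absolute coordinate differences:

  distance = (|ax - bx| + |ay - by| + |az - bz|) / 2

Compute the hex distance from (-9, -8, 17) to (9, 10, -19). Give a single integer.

|ax - bx| = |-9 - 9| = 18
|ay - by| = |-8 - 10| = 18
|az - bz| = |17 - (-19)| = 36
distance = (18 + 18 + 36) / 2 = 72 / 2 = 36

Answer: 36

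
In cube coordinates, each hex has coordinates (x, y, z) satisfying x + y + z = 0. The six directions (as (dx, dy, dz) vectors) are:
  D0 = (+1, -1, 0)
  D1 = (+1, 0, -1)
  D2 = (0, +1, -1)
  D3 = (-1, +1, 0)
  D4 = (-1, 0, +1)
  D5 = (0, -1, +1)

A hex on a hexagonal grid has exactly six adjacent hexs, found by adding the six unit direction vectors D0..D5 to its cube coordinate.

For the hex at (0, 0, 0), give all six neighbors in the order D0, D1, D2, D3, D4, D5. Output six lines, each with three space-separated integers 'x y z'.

Center: (0, 0, 0). Add each direction:
  D0: (0, 0, 0) + (1, -1, 0) = (1, -1, 0)
  D1: (0, 0, 0) + (1, 0, -1) = (1, 0, -1)
  D2: (0, 0, 0) + (0, 1, -1) = (0, 1, -1)
  D3: (0, 0, 0) + (-1, 1, 0) = (-1, 1, 0)
  D4: (0, 0, 0) + (-1, 0, 1) = (-1, 0, 1)
  D5: (0, 0, 0) + (0, -1, 1) = (0, -1, 1)

Answer: 1 -1 0
1 0 -1
0 1 -1
-1 1 0
-1 0 1
0 -1 1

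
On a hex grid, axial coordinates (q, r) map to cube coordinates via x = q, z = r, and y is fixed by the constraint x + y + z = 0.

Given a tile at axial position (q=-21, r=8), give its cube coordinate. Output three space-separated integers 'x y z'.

Answer: -21 13 8

Derivation:
x = q = -21
z = r = 8
y = -x - z = -(-21) - (8) = 13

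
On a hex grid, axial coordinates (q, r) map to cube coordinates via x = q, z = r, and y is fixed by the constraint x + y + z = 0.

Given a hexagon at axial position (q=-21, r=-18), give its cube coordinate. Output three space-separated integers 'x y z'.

Answer: -21 39 -18

Derivation:
x = q = -21
z = r = -18
y = -x - z = -(-21) - (-18) = 39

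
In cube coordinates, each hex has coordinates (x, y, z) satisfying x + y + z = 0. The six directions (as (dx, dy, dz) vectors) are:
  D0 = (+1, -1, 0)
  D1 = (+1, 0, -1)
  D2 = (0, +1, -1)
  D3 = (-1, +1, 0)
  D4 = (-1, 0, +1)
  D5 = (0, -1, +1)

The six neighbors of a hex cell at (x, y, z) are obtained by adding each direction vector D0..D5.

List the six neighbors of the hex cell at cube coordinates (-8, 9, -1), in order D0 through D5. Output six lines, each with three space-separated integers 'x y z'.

Center: (-8, 9, -1). Add each direction:
  D0: (-8, 9, -1) + (1, -1, 0) = (-7, 8, -1)
  D1: (-8, 9, -1) + (1, 0, -1) = (-7, 9, -2)
  D2: (-8, 9, -1) + (0, 1, -1) = (-8, 10, -2)
  D3: (-8, 9, -1) + (-1, 1, 0) = (-9, 10, -1)
  D4: (-8, 9, -1) + (-1, 0, 1) = (-9, 9, 0)
  D5: (-8, 9, -1) + (0, -1, 1) = (-8, 8, 0)

Answer: -7 8 -1
-7 9 -2
-8 10 -2
-9 10 -1
-9 9 0
-8 8 0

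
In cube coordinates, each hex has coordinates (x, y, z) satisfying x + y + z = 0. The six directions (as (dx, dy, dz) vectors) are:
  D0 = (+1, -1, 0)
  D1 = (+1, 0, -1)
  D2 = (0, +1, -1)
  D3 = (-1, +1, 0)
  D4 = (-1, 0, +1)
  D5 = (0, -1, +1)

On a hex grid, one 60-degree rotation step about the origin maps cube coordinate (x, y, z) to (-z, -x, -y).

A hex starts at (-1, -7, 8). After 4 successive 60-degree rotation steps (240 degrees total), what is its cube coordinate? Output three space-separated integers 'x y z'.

Answer: 8 -1 -7

Derivation:
Start: (-1, -7, 8)
Step 1: (-1, -7, 8) -> (-(8), -(-1), -(-7)) = (-8, 1, 7)
Step 2: (-8, 1, 7) -> (-(7), -(-8), -(1)) = (-7, 8, -1)
Step 3: (-7, 8, -1) -> (-(-1), -(-7), -(8)) = (1, 7, -8)
Step 4: (1, 7, -8) -> (-(-8), -(1), -(7)) = (8, -1, -7)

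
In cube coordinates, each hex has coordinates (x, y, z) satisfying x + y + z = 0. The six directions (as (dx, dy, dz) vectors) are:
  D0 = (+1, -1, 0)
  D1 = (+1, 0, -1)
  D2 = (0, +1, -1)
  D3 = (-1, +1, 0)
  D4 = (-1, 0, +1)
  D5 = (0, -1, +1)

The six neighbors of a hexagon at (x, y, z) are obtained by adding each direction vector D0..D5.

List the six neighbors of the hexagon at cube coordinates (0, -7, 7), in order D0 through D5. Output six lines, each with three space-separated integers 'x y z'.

Answer: 1 -8 7
1 -7 6
0 -6 6
-1 -6 7
-1 -7 8
0 -8 8

Derivation:
Center: (0, -7, 7). Add each direction:
  D0: (0, -7, 7) + (1, -1, 0) = (1, -8, 7)
  D1: (0, -7, 7) + (1, 0, -1) = (1, -7, 6)
  D2: (0, -7, 7) + (0, 1, -1) = (0, -6, 6)
  D3: (0, -7, 7) + (-1, 1, 0) = (-1, -6, 7)
  D4: (0, -7, 7) + (-1, 0, 1) = (-1, -7, 8)
  D5: (0, -7, 7) + (0, -1, 1) = (0, -8, 8)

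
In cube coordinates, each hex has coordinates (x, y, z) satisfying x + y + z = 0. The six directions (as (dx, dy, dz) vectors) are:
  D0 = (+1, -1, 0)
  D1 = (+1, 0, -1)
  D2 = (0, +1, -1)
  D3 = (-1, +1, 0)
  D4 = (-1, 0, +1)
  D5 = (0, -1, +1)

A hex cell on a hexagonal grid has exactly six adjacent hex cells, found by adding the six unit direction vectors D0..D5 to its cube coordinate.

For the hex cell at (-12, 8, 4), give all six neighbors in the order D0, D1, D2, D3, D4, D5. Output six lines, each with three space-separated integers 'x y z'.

Center: (-12, 8, 4). Add each direction:
  D0: (-12, 8, 4) + (1, -1, 0) = (-11, 7, 4)
  D1: (-12, 8, 4) + (1, 0, -1) = (-11, 8, 3)
  D2: (-12, 8, 4) + (0, 1, -1) = (-12, 9, 3)
  D3: (-12, 8, 4) + (-1, 1, 0) = (-13, 9, 4)
  D4: (-12, 8, 4) + (-1, 0, 1) = (-13, 8, 5)
  D5: (-12, 8, 4) + (0, -1, 1) = (-12, 7, 5)

Answer: -11 7 4
-11 8 3
-12 9 3
-13 9 4
-13 8 5
-12 7 5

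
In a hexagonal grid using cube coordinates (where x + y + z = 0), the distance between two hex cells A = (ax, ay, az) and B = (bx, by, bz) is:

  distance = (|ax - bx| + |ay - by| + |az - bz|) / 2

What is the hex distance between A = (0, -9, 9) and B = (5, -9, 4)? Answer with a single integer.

Answer: 5

Derivation:
|ax - bx| = |0 - 5| = 5
|ay - by| = |-9 - (-9)| = 0
|az - bz| = |9 - 4| = 5
distance = (5 + 0 + 5) / 2 = 10 / 2 = 5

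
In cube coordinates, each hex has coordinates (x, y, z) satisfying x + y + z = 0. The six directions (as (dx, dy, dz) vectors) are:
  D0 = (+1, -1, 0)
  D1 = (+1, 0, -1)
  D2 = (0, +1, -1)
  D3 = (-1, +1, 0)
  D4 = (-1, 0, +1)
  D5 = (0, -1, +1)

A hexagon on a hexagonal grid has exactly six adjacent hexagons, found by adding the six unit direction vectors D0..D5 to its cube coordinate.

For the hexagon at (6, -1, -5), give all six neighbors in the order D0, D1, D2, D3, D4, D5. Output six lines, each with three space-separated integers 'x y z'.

Center: (6, -1, -5). Add each direction:
  D0: (6, -1, -5) + (1, -1, 0) = (7, -2, -5)
  D1: (6, -1, -5) + (1, 0, -1) = (7, -1, -6)
  D2: (6, -1, -5) + (0, 1, -1) = (6, 0, -6)
  D3: (6, -1, -5) + (-1, 1, 0) = (5, 0, -5)
  D4: (6, -1, -5) + (-1, 0, 1) = (5, -1, -4)
  D5: (6, -1, -5) + (0, -1, 1) = (6, -2, -4)

Answer: 7 -2 -5
7 -1 -6
6 0 -6
5 0 -5
5 -1 -4
6 -2 -4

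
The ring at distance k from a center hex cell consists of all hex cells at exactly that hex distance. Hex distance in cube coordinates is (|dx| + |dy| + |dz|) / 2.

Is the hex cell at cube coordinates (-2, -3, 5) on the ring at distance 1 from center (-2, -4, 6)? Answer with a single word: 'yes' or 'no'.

Answer: yes

Derivation:
|px - cx| = |-2 - (-2)| = 0
|py - cy| = |-3 - (-4)| = 1
|pz - cz| = |5 - 6| = 1
distance = (0+1+1)/2 = 2/2 = 1
radius = 1; distance == radius -> yes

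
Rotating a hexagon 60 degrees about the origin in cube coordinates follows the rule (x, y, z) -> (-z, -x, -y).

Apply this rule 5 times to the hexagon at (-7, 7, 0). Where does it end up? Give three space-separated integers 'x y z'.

Answer: -7 0 7

Derivation:
Start: (-7, 7, 0)
Step 1: (-7, 7, 0) -> (-(0), -(-7), -(7)) = (0, 7, -7)
Step 2: (0, 7, -7) -> (-(-7), -(0), -(7)) = (7, 0, -7)
Step 3: (7, 0, -7) -> (-(-7), -(7), -(0)) = (7, -7, 0)
Step 4: (7, -7, 0) -> (-(0), -(7), -(-7)) = (0, -7, 7)
Step 5: (0, -7, 7) -> (-(7), -(0), -(-7)) = (-7, 0, 7)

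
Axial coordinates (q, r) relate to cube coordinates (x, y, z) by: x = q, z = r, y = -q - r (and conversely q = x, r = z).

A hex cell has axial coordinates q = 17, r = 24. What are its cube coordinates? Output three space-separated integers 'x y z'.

x = q = 17
z = r = 24
y = -x - z = -(17) - (24) = -41

Answer: 17 -41 24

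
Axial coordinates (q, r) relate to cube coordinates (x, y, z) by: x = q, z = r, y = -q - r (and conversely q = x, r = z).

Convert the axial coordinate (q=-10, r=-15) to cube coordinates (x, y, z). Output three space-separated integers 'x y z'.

x = q = -10
z = r = -15
y = -x - z = -(-10) - (-15) = 25

Answer: -10 25 -15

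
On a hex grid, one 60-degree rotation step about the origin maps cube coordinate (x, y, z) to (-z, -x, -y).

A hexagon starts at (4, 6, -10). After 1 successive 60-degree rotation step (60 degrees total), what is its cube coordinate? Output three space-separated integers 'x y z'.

Answer: 10 -4 -6

Derivation:
Start: (4, 6, -10)
Step 1: (4, 6, -10) -> (-(-10), -(4), -(6)) = (10, -4, -6)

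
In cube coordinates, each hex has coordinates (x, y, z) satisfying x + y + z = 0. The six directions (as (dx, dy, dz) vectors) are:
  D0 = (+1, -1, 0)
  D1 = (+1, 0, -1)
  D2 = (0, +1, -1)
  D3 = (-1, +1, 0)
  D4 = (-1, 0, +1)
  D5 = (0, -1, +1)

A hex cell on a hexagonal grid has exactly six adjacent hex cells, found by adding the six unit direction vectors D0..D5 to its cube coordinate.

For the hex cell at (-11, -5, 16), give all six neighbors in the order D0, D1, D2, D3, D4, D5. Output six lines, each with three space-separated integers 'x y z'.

Answer: -10 -6 16
-10 -5 15
-11 -4 15
-12 -4 16
-12 -5 17
-11 -6 17

Derivation:
Center: (-11, -5, 16). Add each direction:
  D0: (-11, -5, 16) + (1, -1, 0) = (-10, -6, 16)
  D1: (-11, -5, 16) + (1, 0, -1) = (-10, -5, 15)
  D2: (-11, -5, 16) + (0, 1, -1) = (-11, -4, 15)
  D3: (-11, -5, 16) + (-1, 1, 0) = (-12, -4, 16)
  D4: (-11, -5, 16) + (-1, 0, 1) = (-12, -5, 17)
  D5: (-11, -5, 16) + (0, -1, 1) = (-11, -6, 17)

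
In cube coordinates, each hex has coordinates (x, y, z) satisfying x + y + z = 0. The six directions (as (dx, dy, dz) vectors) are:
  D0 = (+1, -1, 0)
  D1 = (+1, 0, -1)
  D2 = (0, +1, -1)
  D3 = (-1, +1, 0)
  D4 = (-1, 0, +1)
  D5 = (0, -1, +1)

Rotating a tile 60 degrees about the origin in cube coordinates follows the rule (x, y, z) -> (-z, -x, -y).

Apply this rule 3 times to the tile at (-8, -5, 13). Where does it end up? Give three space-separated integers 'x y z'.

Answer: 8 5 -13

Derivation:
Start: (-8, -5, 13)
Step 1: (-8, -5, 13) -> (-(13), -(-8), -(-5)) = (-13, 8, 5)
Step 2: (-13, 8, 5) -> (-(5), -(-13), -(8)) = (-5, 13, -8)
Step 3: (-5, 13, -8) -> (-(-8), -(-5), -(13)) = (8, 5, -13)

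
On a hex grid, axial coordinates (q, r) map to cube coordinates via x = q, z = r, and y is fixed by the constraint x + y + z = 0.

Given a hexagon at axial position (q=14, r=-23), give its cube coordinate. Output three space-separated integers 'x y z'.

x = q = 14
z = r = -23
y = -x - z = -(14) - (-23) = 9

Answer: 14 9 -23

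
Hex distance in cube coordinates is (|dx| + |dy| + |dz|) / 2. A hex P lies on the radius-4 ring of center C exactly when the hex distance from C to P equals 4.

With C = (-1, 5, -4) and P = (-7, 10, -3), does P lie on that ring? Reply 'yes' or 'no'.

Answer: no

Derivation:
|px - cx| = |-7 - (-1)| = 6
|py - cy| = |10 - 5| = 5
|pz - cz| = |-3 - (-4)| = 1
distance = (6+5+1)/2 = 12/2 = 6
radius = 4; distance != radius -> no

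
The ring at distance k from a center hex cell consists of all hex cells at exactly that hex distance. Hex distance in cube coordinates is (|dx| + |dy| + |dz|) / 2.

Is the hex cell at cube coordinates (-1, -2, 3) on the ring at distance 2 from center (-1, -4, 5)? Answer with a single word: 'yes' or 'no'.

|px - cx| = |-1 - (-1)| = 0
|py - cy| = |-2 - (-4)| = 2
|pz - cz| = |3 - 5| = 2
distance = (0+2+2)/2 = 4/2 = 2
radius = 2; distance == radius -> yes

Answer: yes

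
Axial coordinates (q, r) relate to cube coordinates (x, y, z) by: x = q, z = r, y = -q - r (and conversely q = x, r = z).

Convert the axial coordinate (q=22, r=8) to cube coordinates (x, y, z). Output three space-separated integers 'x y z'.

Answer: 22 -30 8

Derivation:
x = q = 22
z = r = 8
y = -x - z = -(22) - (8) = -30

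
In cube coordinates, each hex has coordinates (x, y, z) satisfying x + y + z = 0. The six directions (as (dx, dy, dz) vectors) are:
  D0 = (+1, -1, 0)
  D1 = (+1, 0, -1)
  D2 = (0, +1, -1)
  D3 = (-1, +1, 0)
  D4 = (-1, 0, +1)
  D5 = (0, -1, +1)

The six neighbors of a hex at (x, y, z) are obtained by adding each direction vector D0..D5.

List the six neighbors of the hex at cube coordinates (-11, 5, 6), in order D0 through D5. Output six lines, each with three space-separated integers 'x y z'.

Center: (-11, 5, 6). Add each direction:
  D0: (-11, 5, 6) + (1, -1, 0) = (-10, 4, 6)
  D1: (-11, 5, 6) + (1, 0, -1) = (-10, 5, 5)
  D2: (-11, 5, 6) + (0, 1, -1) = (-11, 6, 5)
  D3: (-11, 5, 6) + (-1, 1, 0) = (-12, 6, 6)
  D4: (-11, 5, 6) + (-1, 0, 1) = (-12, 5, 7)
  D5: (-11, 5, 6) + (0, -1, 1) = (-11, 4, 7)

Answer: -10 4 6
-10 5 5
-11 6 5
-12 6 6
-12 5 7
-11 4 7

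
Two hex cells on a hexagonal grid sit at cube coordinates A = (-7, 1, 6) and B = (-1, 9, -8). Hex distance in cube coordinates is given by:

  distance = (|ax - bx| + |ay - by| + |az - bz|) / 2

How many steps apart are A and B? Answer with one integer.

Answer: 14

Derivation:
|ax - bx| = |-7 - (-1)| = 6
|ay - by| = |1 - 9| = 8
|az - bz| = |6 - (-8)| = 14
distance = (6 + 8 + 14) / 2 = 28 / 2 = 14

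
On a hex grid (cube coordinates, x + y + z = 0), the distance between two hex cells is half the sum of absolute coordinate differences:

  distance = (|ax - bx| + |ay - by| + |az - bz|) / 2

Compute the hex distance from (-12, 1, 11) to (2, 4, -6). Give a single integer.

|ax - bx| = |-12 - 2| = 14
|ay - by| = |1 - 4| = 3
|az - bz| = |11 - (-6)| = 17
distance = (14 + 3 + 17) / 2 = 34 / 2 = 17

Answer: 17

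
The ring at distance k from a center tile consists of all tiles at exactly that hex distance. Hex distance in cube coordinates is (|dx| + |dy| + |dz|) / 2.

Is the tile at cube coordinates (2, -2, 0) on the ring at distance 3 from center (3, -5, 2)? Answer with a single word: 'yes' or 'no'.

|px - cx| = |2 - 3| = 1
|py - cy| = |-2 - (-5)| = 3
|pz - cz| = |0 - 2| = 2
distance = (1+3+2)/2 = 6/2 = 3
radius = 3; distance == radius -> yes

Answer: yes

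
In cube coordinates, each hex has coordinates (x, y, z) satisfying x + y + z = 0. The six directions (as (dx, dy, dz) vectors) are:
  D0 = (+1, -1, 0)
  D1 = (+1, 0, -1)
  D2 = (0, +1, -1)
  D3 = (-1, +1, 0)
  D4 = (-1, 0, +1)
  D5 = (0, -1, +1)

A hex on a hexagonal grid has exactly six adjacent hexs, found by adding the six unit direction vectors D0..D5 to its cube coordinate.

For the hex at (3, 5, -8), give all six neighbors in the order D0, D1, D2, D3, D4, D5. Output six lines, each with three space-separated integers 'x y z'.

Answer: 4 4 -8
4 5 -9
3 6 -9
2 6 -8
2 5 -7
3 4 -7

Derivation:
Center: (3, 5, -8). Add each direction:
  D0: (3, 5, -8) + (1, -1, 0) = (4, 4, -8)
  D1: (3, 5, -8) + (1, 0, -1) = (4, 5, -9)
  D2: (3, 5, -8) + (0, 1, -1) = (3, 6, -9)
  D3: (3, 5, -8) + (-1, 1, 0) = (2, 6, -8)
  D4: (3, 5, -8) + (-1, 0, 1) = (2, 5, -7)
  D5: (3, 5, -8) + (0, -1, 1) = (3, 4, -7)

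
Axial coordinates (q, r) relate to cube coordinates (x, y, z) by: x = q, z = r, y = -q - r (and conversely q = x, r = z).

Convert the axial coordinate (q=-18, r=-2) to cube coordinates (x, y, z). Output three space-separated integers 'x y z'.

Answer: -18 20 -2

Derivation:
x = q = -18
z = r = -2
y = -x - z = -(-18) - (-2) = 20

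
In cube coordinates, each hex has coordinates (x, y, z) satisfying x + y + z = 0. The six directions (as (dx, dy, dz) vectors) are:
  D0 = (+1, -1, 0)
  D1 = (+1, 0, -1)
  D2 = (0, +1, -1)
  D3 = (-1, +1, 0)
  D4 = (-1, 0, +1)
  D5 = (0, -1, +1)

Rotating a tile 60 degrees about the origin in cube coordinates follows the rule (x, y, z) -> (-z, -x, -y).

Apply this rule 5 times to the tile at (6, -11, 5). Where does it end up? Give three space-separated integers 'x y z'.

Start: (6, -11, 5)
Step 1: (6, -11, 5) -> (-(5), -(6), -(-11)) = (-5, -6, 11)
Step 2: (-5, -6, 11) -> (-(11), -(-5), -(-6)) = (-11, 5, 6)
Step 3: (-11, 5, 6) -> (-(6), -(-11), -(5)) = (-6, 11, -5)
Step 4: (-6, 11, -5) -> (-(-5), -(-6), -(11)) = (5, 6, -11)
Step 5: (5, 6, -11) -> (-(-11), -(5), -(6)) = (11, -5, -6)

Answer: 11 -5 -6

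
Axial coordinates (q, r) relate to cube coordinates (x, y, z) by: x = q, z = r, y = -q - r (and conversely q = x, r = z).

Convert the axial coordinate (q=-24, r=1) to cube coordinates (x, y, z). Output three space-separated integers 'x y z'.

x = q = -24
z = r = 1
y = -x - z = -(-24) - (1) = 23

Answer: -24 23 1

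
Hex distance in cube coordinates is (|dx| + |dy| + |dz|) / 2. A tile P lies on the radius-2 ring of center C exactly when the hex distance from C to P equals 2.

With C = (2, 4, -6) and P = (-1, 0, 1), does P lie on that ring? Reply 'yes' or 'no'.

Answer: no

Derivation:
|px - cx| = |-1 - 2| = 3
|py - cy| = |0 - 4| = 4
|pz - cz| = |1 - (-6)| = 7
distance = (3+4+7)/2 = 14/2 = 7
radius = 2; distance != radius -> no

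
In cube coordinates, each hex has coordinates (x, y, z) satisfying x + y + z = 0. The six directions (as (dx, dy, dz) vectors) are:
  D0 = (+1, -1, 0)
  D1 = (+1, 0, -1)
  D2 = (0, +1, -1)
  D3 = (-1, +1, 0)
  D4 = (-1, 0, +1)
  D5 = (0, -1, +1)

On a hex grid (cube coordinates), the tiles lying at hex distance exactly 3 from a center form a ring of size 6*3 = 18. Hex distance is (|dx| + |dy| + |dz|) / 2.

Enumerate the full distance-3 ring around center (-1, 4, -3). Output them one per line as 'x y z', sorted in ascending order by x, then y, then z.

Answer: -4 4 0
-4 5 -1
-4 6 -2
-4 7 -3
-3 3 0
-3 7 -4
-2 2 0
-2 7 -5
-1 1 0
-1 7 -6
0 1 -1
0 6 -6
1 1 -2
1 5 -6
2 1 -3
2 2 -4
2 3 -5
2 4 -6

Derivation:
Walk ring at distance 3 from (-1, 4, -3):
Start at center + D4*3 = (-4, 4, 0)
  hex 0: (-4, 4, 0)
  hex 1: (-3, 3, 0)
  hex 2: (-2, 2, 0)
  hex 3: (-1, 1, 0)
  hex 4: (0, 1, -1)
  hex 5: (1, 1, -2)
  hex 6: (2, 1, -3)
  hex 7: (2, 2, -4)
  hex 8: (2, 3, -5)
  hex 9: (2, 4, -6)
  hex 10: (1, 5, -6)
  hex 11: (0, 6, -6)
  hex 12: (-1, 7, -6)
  hex 13: (-2, 7, -5)
  hex 14: (-3, 7, -4)
  hex 15: (-4, 7, -3)
  hex 16: (-4, 6, -2)
  hex 17: (-4, 5, -1)
Sorted: 18 hexes.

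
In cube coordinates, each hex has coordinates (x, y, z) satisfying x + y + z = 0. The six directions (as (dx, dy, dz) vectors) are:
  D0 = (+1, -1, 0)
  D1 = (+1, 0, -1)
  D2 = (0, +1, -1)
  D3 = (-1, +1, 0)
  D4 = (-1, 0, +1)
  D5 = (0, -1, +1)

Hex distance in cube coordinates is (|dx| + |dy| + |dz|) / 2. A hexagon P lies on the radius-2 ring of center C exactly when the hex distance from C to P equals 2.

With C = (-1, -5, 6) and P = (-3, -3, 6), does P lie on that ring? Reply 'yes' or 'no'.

|px - cx| = |-3 - (-1)| = 2
|py - cy| = |-3 - (-5)| = 2
|pz - cz| = |6 - 6| = 0
distance = (2+2+0)/2 = 4/2 = 2
radius = 2; distance == radius -> yes

Answer: yes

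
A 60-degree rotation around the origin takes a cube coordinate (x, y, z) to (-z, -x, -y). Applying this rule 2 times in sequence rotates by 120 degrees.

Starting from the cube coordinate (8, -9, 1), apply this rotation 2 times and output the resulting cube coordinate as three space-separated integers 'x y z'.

Start: (8, -9, 1)
Step 1: (8, -9, 1) -> (-(1), -(8), -(-9)) = (-1, -8, 9)
Step 2: (-1, -8, 9) -> (-(9), -(-1), -(-8)) = (-9, 1, 8)

Answer: -9 1 8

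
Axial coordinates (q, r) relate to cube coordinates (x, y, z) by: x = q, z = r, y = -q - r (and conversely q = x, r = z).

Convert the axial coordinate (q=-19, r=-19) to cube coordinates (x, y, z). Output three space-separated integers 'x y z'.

x = q = -19
z = r = -19
y = -x - z = -(-19) - (-19) = 38

Answer: -19 38 -19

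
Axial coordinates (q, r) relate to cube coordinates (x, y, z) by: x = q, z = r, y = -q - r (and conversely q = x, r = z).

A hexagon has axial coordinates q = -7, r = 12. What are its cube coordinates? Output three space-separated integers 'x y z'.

Answer: -7 -5 12

Derivation:
x = q = -7
z = r = 12
y = -x - z = -(-7) - (12) = -5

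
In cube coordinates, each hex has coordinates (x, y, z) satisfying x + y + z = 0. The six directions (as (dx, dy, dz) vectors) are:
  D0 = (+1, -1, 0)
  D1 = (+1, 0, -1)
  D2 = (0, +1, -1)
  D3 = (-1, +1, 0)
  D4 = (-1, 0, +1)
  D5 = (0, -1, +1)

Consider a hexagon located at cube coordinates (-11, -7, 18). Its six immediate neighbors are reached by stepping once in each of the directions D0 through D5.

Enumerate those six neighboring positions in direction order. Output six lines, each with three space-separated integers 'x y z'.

Answer: -10 -8 18
-10 -7 17
-11 -6 17
-12 -6 18
-12 -7 19
-11 -8 19

Derivation:
Center: (-11, -7, 18). Add each direction:
  D0: (-11, -7, 18) + (1, -1, 0) = (-10, -8, 18)
  D1: (-11, -7, 18) + (1, 0, -1) = (-10, -7, 17)
  D2: (-11, -7, 18) + (0, 1, -1) = (-11, -6, 17)
  D3: (-11, -7, 18) + (-1, 1, 0) = (-12, -6, 18)
  D4: (-11, -7, 18) + (-1, 0, 1) = (-12, -7, 19)
  D5: (-11, -7, 18) + (0, -1, 1) = (-11, -8, 19)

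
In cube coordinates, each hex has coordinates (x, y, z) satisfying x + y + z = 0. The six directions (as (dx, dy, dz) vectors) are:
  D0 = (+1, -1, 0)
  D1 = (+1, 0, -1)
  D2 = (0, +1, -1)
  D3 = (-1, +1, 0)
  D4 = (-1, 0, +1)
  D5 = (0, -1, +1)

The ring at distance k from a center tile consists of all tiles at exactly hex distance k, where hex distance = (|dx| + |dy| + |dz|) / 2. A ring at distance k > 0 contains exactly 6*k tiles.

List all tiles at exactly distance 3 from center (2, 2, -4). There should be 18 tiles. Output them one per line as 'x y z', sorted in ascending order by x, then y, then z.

Answer: -1 2 -1
-1 3 -2
-1 4 -3
-1 5 -4
0 1 -1
0 5 -5
1 0 -1
1 5 -6
2 -1 -1
2 5 -7
3 -1 -2
3 4 -7
4 -1 -3
4 3 -7
5 -1 -4
5 0 -5
5 1 -6
5 2 -7

Derivation:
Walk ring at distance 3 from (2, 2, -4):
Start at center + D4*3 = (-1, 2, -1)
  hex 0: (-1, 2, -1)
  hex 1: (0, 1, -1)
  hex 2: (1, 0, -1)
  hex 3: (2, -1, -1)
  hex 4: (3, -1, -2)
  hex 5: (4, -1, -3)
  hex 6: (5, -1, -4)
  hex 7: (5, 0, -5)
  hex 8: (5, 1, -6)
  hex 9: (5, 2, -7)
  hex 10: (4, 3, -7)
  hex 11: (3, 4, -7)
  hex 12: (2, 5, -7)
  hex 13: (1, 5, -6)
  hex 14: (0, 5, -5)
  hex 15: (-1, 5, -4)
  hex 16: (-1, 4, -3)
  hex 17: (-1, 3, -2)
Sorted: 18 hexes.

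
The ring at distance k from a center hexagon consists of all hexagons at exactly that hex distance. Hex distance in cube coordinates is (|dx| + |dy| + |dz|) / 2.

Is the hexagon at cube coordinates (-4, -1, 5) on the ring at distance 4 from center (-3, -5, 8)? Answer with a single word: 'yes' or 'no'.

|px - cx| = |-4 - (-3)| = 1
|py - cy| = |-1 - (-5)| = 4
|pz - cz| = |5 - 8| = 3
distance = (1+4+3)/2 = 8/2 = 4
radius = 4; distance == radius -> yes

Answer: yes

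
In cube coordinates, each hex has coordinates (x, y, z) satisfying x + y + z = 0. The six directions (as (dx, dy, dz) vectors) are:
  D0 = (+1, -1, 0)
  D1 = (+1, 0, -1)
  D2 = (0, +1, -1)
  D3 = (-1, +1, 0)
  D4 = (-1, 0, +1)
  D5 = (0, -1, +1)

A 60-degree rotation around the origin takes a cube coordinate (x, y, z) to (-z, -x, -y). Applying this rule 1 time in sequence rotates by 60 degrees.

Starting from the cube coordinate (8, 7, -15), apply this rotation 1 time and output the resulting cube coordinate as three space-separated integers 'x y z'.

Start: (8, 7, -15)
Step 1: (8, 7, -15) -> (-(-15), -(8), -(7)) = (15, -8, -7)

Answer: 15 -8 -7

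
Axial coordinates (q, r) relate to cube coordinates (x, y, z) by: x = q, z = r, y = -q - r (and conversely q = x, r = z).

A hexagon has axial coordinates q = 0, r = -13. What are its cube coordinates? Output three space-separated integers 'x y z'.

Answer: 0 13 -13

Derivation:
x = q = 0
z = r = -13
y = -x - z = -(0) - (-13) = 13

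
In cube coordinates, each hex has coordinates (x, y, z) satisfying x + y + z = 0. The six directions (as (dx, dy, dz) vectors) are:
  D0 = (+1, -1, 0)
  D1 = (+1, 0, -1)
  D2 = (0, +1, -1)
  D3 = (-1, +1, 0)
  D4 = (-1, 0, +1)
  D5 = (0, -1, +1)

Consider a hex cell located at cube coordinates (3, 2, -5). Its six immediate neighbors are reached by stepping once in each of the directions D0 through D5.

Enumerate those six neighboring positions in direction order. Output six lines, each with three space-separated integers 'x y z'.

Center: (3, 2, -5). Add each direction:
  D0: (3, 2, -5) + (1, -1, 0) = (4, 1, -5)
  D1: (3, 2, -5) + (1, 0, -1) = (4, 2, -6)
  D2: (3, 2, -5) + (0, 1, -1) = (3, 3, -6)
  D3: (3, 2, -5) + (-1, 1, 0) = (2, 3, -5)
  D4: (3, 2, -5) + (-1, 0, 1) = (2, 2, -4)
  D5: (3, 2, -5) + (0, -1, 1) = (3, 1, -4)

Answer: 4 1 -5
4 2 -6
3 3 -6
2 3 -5
2 2 -4
3 1 -4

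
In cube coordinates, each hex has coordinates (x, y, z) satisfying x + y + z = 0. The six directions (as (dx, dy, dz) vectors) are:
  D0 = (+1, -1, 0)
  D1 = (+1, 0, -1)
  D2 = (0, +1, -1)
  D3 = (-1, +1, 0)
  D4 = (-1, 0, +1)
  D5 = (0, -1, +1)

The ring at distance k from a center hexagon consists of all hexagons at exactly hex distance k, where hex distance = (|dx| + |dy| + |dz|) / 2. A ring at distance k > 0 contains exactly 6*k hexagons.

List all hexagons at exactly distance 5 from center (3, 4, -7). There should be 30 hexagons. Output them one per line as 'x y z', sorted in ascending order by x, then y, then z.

Walk ring at distance 5 from (3, 4, -7):
Start at center + D4*5 = (-2, 4, -2)
  hex 0: (-2, 4, -2)
  hex 1: (-1, 3, -2)
  hex 2: (0, 2, -2)
  hex 3: (1, 1, -2)
  hex 4: (2, 0, -2)
  hex 5: (3, -1, -2)
  hex 6: (4, -1, -3)
  hex 7: (5, -1, -4)
  hex 8: (6, -1, -5)
  hex 9: (7, -1, -6)
  hex 10: (8, -1, -7)
  hex 11: (8, 0, -8)
  hex 12: (8, 1, -9)
  hex 13: (8, 2, -10)
  hex 14: (8, 3, -11)
  hex 15: (8, 4, -12)
  hex 16: (7, 5, -12)
  hex 17: (6, 6, -12)
  hex 18: (5, 7, -12)
  hex 19: (4, 8, -12)
  hex 20: (3, 9, -12)
  hex 21: (2, 9, -11)
  hex 22: (1, 9, -10)
  hex 23: (0, 9, -9)
  hex 24: (-1, 9, -8)
  hex 25: (-2, 9, -7)
  hex 26: (-2, 8, -6)
  hex 27: (-2, 7, -5)
  hex 28: (-2, 6, -4)
  hex 29: (-2, 5, -3)
Sorted: 30 hexes.

Answer: -2 4 -2
-2 5 -3
-2 6 -4
-2 7 -5
-2 8 -6
-2 9 -7
-1 3 -2
-1 9 -8
0 2 -2
0 9 -9
1 1 -2
1 9 -10
2 0 -2
2 9 -11
3 -1 -2
3 9 -12
4 -1 -3
4 8 -12
5 -1 -4
5 7 -12
6 -1 -5
6 6 -12
7 -1 -6
7 5 -12
8 -1 -7
8 0 -8
8 1 -9
8 2 -10
8 3 -11
8 4 -12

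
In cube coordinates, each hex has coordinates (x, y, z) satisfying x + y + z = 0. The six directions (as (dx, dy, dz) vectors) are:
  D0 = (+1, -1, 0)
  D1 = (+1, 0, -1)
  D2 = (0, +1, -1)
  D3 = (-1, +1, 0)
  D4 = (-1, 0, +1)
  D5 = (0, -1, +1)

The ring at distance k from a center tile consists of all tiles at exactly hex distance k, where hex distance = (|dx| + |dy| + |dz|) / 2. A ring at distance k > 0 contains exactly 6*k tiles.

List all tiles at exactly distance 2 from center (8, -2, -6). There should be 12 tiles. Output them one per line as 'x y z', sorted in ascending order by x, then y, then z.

Answer: 6 -2 -4
6 -1 -5
6 0 -6
7 -3 -4
7 0 -7
8 -4 -4
8 0 -8
9 -4 -5
9 -1 -8
10 -4 -6
10 -3 -7
10 -2 -8

Derivation:
Walk ring at distance 2 from (8, -2, -6):
Start at center + D4*2 = (6, -2, -4)
  hex 0: (6, -2, -4)
  hex 1: (7, -3, -4)
  hex 2: (8, -4, -4)
  hex 3: (9, -4, -5)
  hex 4: (10, -4, -6)
  hex 5: (10, -3, -7)
  hex 6: (10, -2, -8)
  hex 7: (9, -1, -8)
  hex 8: (8, 0, -8)
  hex 9: (7, 0, -7)
  hex 10: (6, 0, -6)
  hex 11: (6, -1, -5)
Sorted: 12 hexes.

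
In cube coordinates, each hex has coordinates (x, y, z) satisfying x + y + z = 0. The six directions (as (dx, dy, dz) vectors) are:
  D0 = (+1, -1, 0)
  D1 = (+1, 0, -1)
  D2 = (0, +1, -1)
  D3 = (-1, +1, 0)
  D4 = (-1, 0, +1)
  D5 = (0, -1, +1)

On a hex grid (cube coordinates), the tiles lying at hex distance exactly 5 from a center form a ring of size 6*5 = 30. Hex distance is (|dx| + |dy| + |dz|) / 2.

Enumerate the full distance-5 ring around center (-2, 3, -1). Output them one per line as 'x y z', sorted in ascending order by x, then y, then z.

Walk ring at distance 5 from (-2, 3, -1):
Start at center + D4*5 = (-7, 3, 4)
  hex 0: (-7, 3, 4)
  hex 1: (-6, 2, 4)
  hex 2: (-5, 1, 4)
  hex 3: (-4, 0, 4)
  hex 4: (-3, -1, 4)
  hex 5: (-2, -2, 4)
  hex 6: (-1, -2, 3)
  hex 7: (0, -2, 2)
  hex 8: (1, -2, 1)
  hex 9: (2, -2, 0)
  hex 10: (3, -2, -1)
  hex 11: (3, -1, -2)
  hex 12: (3, 0, -3)
  hex 13: (3, 1, -4)
  hex 14: (3, 2, -5)
  hex 15: (3, 3, -6)
  hex 16: (2, 4, -6)
  hex 17: (1, 5, -6)
  hex 18: (0, 6, -6)
  hex 19: (-1, 7, -6)
  hex 20: (-2, 8, -6)
  hex 21: (-3, 8, -5)
  hex 22: (-4, 8, -4)
  hex 23: (-5, 8, -3)
  hex 24: (-6, 8, -2)
  hex 25: (-7, 8, -1)
  hex 26: (-7, 7, 0)
  hex 27: (-7, 6, 1)
  hex 28: (-7, 5, 2)
  hex 29: (-7, 4, 3)
Sorted: 30 hexes.

Answer: -7 3 4
-7 4 3
-7 5 2
-7 6 1
-7 7 0
-7 8 -1
-6 2 4
-6 8 -2
-5 1 4
-5 8 -3
-4 0 4
-4 8 -4
-3 -1 4
-3 8 -5
-2 -2 4
-2 8 -6
-1 -2 3
-1 7 -6
0 -2 2
0 6 -6
1 -2 1
1 5 -6
2 -2 0
2 4 -6
3 -2 -1
3 -1 -2
3 0 -3
3 1 -4
3 2 -5
3 3 -6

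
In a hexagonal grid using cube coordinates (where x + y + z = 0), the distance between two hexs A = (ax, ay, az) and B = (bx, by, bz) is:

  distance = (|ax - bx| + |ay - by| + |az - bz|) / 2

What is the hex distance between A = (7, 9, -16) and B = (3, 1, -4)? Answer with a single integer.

|ax - bx| = |7 - 3| = 4
|ay - by| = |9 - 1| = 8
|az - bz| = |-16 - (-4)| = 12
distance = (4 + 8 + 12) / 2 = 24 / 2 = 12

Answer: 12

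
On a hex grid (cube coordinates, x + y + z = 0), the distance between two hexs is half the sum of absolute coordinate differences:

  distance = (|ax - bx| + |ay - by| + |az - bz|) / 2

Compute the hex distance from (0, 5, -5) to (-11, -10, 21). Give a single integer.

|ax - bx| = |0 - (-11)| = 11
|ay - by| = |5 - (-10)| = 15
|az - bz| = |-5 - 21| = 26
distance = (11 + 15 + 26) / 2 = 52 / 2 = 26

Answer: 26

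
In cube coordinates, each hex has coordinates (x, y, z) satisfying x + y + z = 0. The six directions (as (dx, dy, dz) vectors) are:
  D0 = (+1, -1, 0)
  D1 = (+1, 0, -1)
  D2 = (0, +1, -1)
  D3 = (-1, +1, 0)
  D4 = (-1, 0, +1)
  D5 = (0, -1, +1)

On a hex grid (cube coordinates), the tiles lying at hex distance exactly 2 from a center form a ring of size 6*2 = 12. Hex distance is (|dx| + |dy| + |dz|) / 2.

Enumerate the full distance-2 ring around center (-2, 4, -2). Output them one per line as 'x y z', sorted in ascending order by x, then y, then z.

Walk ring at distance 2 from (-2, 4, -2):
Start at center + D4*2 = (-4, 4, 0)
  hex 0: (-4, 4, 0)
  hex 1: (-3, 3, 0)
  hex 2: (-2, 2, 0)
  hex 3: (-1, 2, -1)
  hex 4: (0, 2, -2)
  hex 5: (0, 3, -3)
  hex 6: (0, 4, -4)
  hex 7: (-1, 5, -4)
  hex 8: (-2, 6, -4)
  hex 9: (-3, 6, -3)
  hex 10: (-4, 6, -2)
  hex 11: (-4, 5, -1)
Sorted: 12 hexes.

Answer: -4 4 0
-4 5 -1
-4 6 -2
-3 3 0
-3 6 -3
-2 2 0
-2 6 -4
-1 2 -1
-1 5 -4
0 2 -2
0 3 -3
0 4 -4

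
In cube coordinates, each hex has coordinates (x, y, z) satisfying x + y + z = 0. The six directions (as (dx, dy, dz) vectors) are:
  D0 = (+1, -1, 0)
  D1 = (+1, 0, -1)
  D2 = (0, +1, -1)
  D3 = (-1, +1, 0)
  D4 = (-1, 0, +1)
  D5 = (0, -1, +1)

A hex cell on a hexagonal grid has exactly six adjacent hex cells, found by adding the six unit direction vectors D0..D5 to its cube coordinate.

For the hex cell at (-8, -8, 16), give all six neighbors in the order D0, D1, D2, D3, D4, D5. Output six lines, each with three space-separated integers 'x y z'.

Center: (-8, -8, 16). Add each direction:
  D0: (-8, -8, 16) + (1, -1, 0) = (-7, -9, 16)
  D1: (-8, -8, 16) + (1, 0, -1) = (-7, -8, 15)
  D2: (-8, -8, 16) + (0, 1, -1) = (-8, -7, 15)
  D3: (-8, -8, 16) + (-1, 1, 0) = (-9, -7, 16)
  D4: (-8, -8, 16) + (-1, 0, 1) = (-9, -8, 17)
  D5: (-8, -8, 16) + (0, -1, 1) = (-8, -9, 17)

Answer: -7 -9 16
-7 -8 15
-8 -7 15
-9 -7 16
-9 -8 17
-8 -9 17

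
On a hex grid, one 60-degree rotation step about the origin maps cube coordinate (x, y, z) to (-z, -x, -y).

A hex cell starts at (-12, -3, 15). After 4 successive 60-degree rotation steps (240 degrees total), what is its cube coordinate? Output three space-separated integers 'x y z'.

Start: (-12, -3, 15)
Step 1: (-12, -3, 15) -> (-(15), -(-12), -(-3)) = (-15, 12, 3)
Step 2: (-15, 12, 3) -> (-(3), -(-15), -(12)) = (-3, 15, -12)
Step 3: (-3, 15, -12) -> (-(-12), -(-3), -(15)) = (12, 3, -15)
Step 4: (12, 3, -15) -> (-(-15), -(12), -(3)) = (15, -12, -3)

Answer: 15 -12 -3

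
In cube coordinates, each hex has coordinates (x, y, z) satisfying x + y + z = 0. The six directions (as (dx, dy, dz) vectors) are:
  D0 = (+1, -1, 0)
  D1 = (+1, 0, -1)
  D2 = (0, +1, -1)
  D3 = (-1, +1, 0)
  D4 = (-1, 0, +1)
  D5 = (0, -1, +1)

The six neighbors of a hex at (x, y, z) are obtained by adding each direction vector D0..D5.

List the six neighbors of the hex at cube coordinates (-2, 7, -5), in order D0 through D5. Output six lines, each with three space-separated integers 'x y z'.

Center: (-2, 7, -5). Add each direction:
  D0: (-2, 7, -5) + (1, -1, 0) = (-1, 6, -5)
  D1: (-2, 7, -5) + (1, 0, -1) = (-1, 7, -6)
  D2: (-2, 7, -5) + (0, 1, -1) = (-2, 8, -6)
  D3: (-2, 7, -5) + (-1, 1, 0) = (-3, 8, -5)
  D4: (-2, 7, -5) + (-1, 0, 1) = (-3, 7, -4)
  D5: (-2, 7, -5) + (0, -1, 1) = (-2, 6, -4)

Answer: -1 6 -5
-1 7 -6
-2 8 -6
-3 8 -5
-3 7 -4
-2 6 -4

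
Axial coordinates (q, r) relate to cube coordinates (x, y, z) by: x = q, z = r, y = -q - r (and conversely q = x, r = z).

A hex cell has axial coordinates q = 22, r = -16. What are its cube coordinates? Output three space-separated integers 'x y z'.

x = q = 22
z = r = -16
y = -x - z = -(22) - (-16) = -6

Answer: 22 -6 -16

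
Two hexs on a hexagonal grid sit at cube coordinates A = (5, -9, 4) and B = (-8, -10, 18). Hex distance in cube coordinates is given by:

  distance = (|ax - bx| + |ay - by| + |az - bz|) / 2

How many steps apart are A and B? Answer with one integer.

|ax - bx| = |5 - (-8)| = 13
|ay - by| = |-9 - (-10)| = 1
|az - bz| = |4 - 18| = 14
distance = (13 + 1 + 14) / 2 = 28 / 2 = 14

Answer: 14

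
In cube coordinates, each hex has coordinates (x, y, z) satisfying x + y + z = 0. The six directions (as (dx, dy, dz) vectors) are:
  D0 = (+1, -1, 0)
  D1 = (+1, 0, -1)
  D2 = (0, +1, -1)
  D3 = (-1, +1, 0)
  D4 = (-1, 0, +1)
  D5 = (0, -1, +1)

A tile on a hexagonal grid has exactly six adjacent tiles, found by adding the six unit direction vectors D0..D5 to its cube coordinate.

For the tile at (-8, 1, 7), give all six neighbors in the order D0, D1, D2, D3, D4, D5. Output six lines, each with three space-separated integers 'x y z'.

Answer: -7 0 7
-7 1 6
-8 2 6
-9 2 7
-9 1 8
-8 0 8

Derivation:
Center: (-8, 1, 7). Add each direction:
  D0: (-8, 1, 7) + (1, -1, 0) = (-7, 0, 7)
  D1: (-8, 1, 7) + (1, 0, -1) = (-7, 1, 6)
  D2: (-8, 1, 7) + (0, 1, -1) = (-8, 2, 6)
  D3: (-8, 1, 7) + (-1, 1, 0) = (-9, 2, 7)
  D4: (-8, 1, 7) + (-1, 0, 1) = (-9, 1, 8)
  D5: (-8, 1, 7) + (0, -1, 1) = (-8, 0, 8)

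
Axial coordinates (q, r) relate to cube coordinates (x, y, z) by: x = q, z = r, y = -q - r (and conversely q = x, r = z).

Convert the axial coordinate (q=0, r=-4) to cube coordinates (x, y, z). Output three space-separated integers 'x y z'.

x = q = 0
z = r = -4
y = -x - z = -(0) - (-4) = 4

Answer: 0 4 -4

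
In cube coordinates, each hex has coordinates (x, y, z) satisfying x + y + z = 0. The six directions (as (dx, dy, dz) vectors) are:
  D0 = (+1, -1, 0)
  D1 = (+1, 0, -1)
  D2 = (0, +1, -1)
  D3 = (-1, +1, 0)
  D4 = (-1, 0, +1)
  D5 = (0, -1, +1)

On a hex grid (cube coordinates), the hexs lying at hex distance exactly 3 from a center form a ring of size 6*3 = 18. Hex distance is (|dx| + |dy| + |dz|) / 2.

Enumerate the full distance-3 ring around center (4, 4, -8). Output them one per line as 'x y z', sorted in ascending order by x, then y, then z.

Answer: 1 4 -5
1 5 -6
1 6 -7
1 7 -8
2 3 -5
2 7 -9
3 2 -5
3 7 -10
4 1 -5
4 7 -11
5 1 -6
5 6 -11
6 1 -7
6 5 -11
7 1 -8
7 2 -9
7 3 -10
7 4 -11

Derivation:
Walk ring at distance 3 from (4, 4, -8):
Start at center + D4*3 = (1, 4, -5)
  hex 0: (1, 4, -5)
  hex 1: (2, 3, -5)
  hex 2: (3, 2, -5)
  hex 3: (4, 1, -5)
  hex 4: (5, 1, -6)
  hex 5: (6, 1, -7)
  hex 6: (7, 1, -8)
  hex 7: (7, 2, -9)
  hex 8: (7, 3, -10)
  hex 9: (7, 4, -11)
  hex 10: (6, 5, -11)
  hex 11: (5, 6, -11)
  hex 12: (4, 7, -11)
  hex 13: (3, 7, -10)
  hex 14: (2, 7, -9)
  hex 15: (1, 7, -8)
  hex 16: (1, 6, -7)
  hex 17: (1, 5, -6)
Sorted: 18 hexes.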